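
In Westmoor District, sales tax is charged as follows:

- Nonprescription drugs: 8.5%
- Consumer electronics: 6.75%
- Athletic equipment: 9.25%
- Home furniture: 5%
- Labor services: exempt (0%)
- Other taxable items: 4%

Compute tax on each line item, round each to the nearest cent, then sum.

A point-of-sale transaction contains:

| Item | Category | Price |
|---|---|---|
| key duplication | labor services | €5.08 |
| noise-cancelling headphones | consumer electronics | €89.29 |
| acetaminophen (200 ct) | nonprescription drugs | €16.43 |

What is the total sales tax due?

Key duplication €5.08: labor services → 0% → €0.00
Noise-cancelling headphones €89.29: consumer electronics → 6.75% → €6.03
Acetaminophen (200 ct) €16.43: nonprescription drugs → 8.5% → €1.40
Total tax = €6.03 + €1.40 = €7.43

€7.43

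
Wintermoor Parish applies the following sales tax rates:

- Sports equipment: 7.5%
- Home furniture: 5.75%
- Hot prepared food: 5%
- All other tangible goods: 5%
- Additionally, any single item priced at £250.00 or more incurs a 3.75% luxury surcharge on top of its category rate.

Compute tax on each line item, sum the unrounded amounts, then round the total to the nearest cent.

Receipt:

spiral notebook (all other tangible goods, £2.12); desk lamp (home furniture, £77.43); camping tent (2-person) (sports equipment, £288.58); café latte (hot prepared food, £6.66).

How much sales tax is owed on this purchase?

£37.36

Spiral notebook £2.12: all other tangible goods → 5% → £0.106
Desk lamp £77.43: home furniture → 5.75% → £4.452225
Camping tent (2-person) £288.58: sports equipment → 7.5% + 3.75% surcharge = 11.25% → £32.46525
Café latte £6.66: hot prepared food → 5% → £0.333
Unrounded tax sum = £37.356475 → £37.36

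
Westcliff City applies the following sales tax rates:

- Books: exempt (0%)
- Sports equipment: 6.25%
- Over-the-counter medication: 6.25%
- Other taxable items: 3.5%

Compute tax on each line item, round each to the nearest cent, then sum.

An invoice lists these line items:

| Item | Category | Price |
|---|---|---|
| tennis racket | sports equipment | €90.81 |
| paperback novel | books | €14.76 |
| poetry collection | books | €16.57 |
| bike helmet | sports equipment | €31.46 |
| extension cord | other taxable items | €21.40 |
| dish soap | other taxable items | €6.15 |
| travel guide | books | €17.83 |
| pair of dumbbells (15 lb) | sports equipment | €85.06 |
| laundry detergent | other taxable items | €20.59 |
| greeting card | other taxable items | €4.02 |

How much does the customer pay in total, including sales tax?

€323.45

Tennis racket €90.81: sports equipment → 6.25% → €5.68
Paperback novel €14.76: books → 0% → €0.00
Poetry collection €16.57: books → 0% → €0.00
Bike helmet €31.46: sports equipment → 6.25% → €1.97
Extension cord €21.40: other taxable items → 3.5% → €0.75
Dish soap €6.15: other taxable items → 3.5% → €0.22
Travel guide €17.83: books → 0% → €0.00
Pair of dumbbells (15 lb) €85.06: sports equipment → 6.25% → €5.32
Laundry detergent €20.59: other taxable items → 3.5% → €0.72
Greeting card €4.02: other taxable items → 3.5% → €0.14
Subtotal = €308.65; tax = €14.80; total due = €323.45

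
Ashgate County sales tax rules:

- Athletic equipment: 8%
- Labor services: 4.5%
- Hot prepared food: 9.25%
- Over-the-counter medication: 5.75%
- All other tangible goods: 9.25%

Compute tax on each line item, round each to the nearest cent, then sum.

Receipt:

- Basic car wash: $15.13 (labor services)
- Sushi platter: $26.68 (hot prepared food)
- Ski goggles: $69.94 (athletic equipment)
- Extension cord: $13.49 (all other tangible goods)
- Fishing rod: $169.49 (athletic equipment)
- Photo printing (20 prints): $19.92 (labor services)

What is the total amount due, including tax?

$339.11

Basic car wash $15.13: labor services → 4.5% → $0.68
Sushi platter $26.68: hot prepared food → 9.25% → $2.47
Ski goggles $69.94: athletic equipment → 8% → $5.60
Extension cord $13.49: all other tangible goods → 9.25% → $1.25
Fishing rod $169.49: athletic equipment → 8% → $13.56
Photo printing (20 prints) $19.92: labor services → 4.5% → $0.90
Subtotal = $314.65; tax = $24.46; total due = $339.11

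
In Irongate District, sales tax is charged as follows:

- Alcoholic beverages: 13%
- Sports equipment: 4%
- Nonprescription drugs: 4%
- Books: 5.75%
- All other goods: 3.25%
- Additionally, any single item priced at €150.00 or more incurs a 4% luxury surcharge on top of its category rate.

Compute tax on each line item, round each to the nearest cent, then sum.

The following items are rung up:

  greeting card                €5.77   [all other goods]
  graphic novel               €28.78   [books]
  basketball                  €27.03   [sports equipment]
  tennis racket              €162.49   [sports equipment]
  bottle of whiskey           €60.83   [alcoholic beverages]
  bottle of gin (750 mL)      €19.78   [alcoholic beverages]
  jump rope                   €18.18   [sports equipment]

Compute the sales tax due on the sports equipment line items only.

€14.81

Basketball €27.03: sports equipment → 4% → €1.08
Tennis racket €162.49: sports equipment → 4% + 4% surcharge = 8% → €13.00
Jump rope €18.18: sports equipment → 4% → €0.73
Tax on sports equipment = €1.08 + €13.00 + €0.73 = €14.81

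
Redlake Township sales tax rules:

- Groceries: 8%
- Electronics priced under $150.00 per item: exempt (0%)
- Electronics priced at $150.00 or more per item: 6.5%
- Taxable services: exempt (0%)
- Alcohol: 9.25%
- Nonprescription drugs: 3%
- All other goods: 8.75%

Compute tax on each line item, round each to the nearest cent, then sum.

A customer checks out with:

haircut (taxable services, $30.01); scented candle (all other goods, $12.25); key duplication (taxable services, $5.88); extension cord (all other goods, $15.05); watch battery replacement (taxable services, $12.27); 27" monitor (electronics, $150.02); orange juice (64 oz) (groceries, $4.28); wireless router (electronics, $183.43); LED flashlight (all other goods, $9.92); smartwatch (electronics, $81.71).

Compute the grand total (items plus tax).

$530.09

Haircut $30.01: taxable services → 0% → $0.00
Scented candle $12.25: all other goods → 8.75% → $1.07
Key duplication $5.88: taxable services → 0% → $0.00
Extension cord $15.05: all other goods → 8.75% → $1.32
Watch battery replacement $12.27: taxable services → 0% → $0.00
27" monitor $150.02: electronics, $150.00 or more → 6.5% → $9.75
Orange juice (64 oz) $4.28: groceries → 8% → $0.34
Wireless router $183.43: electronics, $150.00 or more → 6.5% → $11.92
LED flashlight $9.92: all other goods → 8.75% → $0.87
Smartwatch $81.71: electronics, under $150.00 → 0% → $0.00
Subtotal = $504.82; tax = $25.27; total due = $530.09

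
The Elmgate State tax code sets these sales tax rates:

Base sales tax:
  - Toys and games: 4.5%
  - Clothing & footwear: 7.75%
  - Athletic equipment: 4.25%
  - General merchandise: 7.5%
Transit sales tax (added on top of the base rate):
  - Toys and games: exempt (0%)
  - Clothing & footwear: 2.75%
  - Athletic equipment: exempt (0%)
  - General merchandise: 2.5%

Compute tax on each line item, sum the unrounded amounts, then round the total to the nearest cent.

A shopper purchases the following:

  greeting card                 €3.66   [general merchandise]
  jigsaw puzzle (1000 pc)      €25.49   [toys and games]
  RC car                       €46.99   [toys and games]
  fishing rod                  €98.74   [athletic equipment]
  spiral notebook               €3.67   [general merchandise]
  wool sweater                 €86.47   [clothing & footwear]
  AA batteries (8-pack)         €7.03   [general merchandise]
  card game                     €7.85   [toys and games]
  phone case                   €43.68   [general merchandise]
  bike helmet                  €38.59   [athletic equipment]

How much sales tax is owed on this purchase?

Greeting card €3.66: general merchandise → 7.5% + 2.5% transit = 10% → €0.366
Jigsaw puzzle (1000 pc) €25.49: toys and games → 4.5% + 0% transit = 4.5% → €1.14705
RC car €46.99: toys and games → 4.5% + 0% transit = 4.5% → €2.11455
Fishing rod €98.74: athletic equipment → 4.25% + 0% transit = 4.25% → €4.19645
Spiral notebook €3.67: general merchandise → 7.5% + 2.5% transit = 10% → €0.367
Wool sweater €86.47: clothing & footwear → 7.75% + 2.75% transit = 10.5% → €9.07935
AA batteries (8-pack) €7.03: general merchandise → 7.5% + 2.5% transit = 10% → €0.703
Card game €7.85: toys and games → 4.5% + 0% transit = 4.5% → €0.35325
Phone case €43.68: general merchandise → 7.5% + 2.5% transit = 10% → €4.368
Bike helmet €38.59: athletic equipment → 4.25% + 0% transit = 4.25% → €1.640075
Unrounded tax sum = €24.334725 → €24.33

€24.33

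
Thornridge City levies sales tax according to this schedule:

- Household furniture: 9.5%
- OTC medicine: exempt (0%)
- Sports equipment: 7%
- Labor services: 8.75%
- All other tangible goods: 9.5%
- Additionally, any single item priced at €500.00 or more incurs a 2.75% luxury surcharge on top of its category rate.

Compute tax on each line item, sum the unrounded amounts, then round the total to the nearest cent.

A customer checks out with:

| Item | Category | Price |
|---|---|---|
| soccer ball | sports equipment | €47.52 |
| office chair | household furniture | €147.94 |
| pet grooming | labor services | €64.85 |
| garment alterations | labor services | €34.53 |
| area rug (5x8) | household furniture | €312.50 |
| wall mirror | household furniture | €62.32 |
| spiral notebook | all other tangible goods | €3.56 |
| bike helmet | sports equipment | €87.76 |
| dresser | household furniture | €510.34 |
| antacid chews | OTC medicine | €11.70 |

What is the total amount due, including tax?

Soccer ball €47.52: sports equipment → 7% → €3.3264
Office chair €147.94: household furniture → 9.5% → €14.0543
Pet grooming €64.85: labor services → 8.75% → €5.674375
Garment alterations €34.53: labor services → 8.75% → €3.021375
Area rug (5x8) €312.50: household furniture → 9.5% → €29.6875
Wall mirror €62.32: household furniture → 9.5% → €5.9204
Spiral notebook €3.56: all other tangible goods → 9.5% → €0.3382
Bike helmet €87.76: sports equipment → 7% → €6.1432
Dresser €510.34: household furniture → 9.5% + 2.75% surcharge = 12.25% → €62.51665
Antacid chews €11.70: OTC medicine → 0% → €0.00
Subtotal = €1283.02; unrounded tax = €130.6824 → €130.68; total due = €1413.70

€1413.70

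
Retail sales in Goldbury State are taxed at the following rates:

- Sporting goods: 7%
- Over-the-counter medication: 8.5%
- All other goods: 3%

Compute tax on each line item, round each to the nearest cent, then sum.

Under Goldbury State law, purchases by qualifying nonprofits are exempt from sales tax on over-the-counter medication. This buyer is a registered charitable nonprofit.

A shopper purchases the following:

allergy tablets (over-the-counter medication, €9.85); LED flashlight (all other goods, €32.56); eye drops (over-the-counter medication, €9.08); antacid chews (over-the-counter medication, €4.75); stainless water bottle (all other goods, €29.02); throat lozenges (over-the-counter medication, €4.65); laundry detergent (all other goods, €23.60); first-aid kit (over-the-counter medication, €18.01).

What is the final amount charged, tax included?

€134.08

Allergy tablets €9.85: over-the-counter medication, buyer-exempt → 0% → €0.00
LED flashlight €32.56: all other goods → 3% → €0.98
Eye drops €9.08: over-the-counter medication, buyer-exempt → 0% → €0.00
Antacid chews €4.75: over-the-counter medication, buyer-exempt → 0% → €0.00
Stainless water bottle €29.02: all other goods → 3% → €0.87
Throat lozenges €4.65: over-the-counter medication, buyer-exempt → 0% → €0.00
Laundry detergent €23.60: all other goods → 3% → €0.71
First-aid kit €18.01: over-the-counter medication, buyer-exempt → 0% → €0.00
Subtotal = €131.52; tax = €2.56; total due = €134.08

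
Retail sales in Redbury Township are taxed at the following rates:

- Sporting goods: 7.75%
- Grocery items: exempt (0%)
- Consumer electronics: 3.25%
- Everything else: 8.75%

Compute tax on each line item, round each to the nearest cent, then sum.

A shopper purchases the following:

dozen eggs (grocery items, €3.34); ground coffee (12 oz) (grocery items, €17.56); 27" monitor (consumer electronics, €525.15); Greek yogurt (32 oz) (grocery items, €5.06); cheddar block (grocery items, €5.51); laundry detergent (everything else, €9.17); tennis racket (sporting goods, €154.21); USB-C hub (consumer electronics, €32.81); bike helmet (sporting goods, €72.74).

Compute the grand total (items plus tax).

€862.08

Dozen eggs €3.34: grocery items → 0% → €0.00
Ground coffee (12 oz) €17.56: grocery items → 0% → €0.00
27" monitor €525.15: consumer electronics → 3.25% → €17.07
Greek yogurt (32 oz) €5.06: grocery items → 0% → €0.00
Cheddar block €5.51: grocery items → 0% → €0.00
Laundry detergent €9.17: everything else → 8.75% → €0.80
Tennis racket €154.21: sporting goods → 7.75% → €11.95
USB-C hub €32.81: consumer electronics → 3.25% → €1.07
Bike helmet €72.74: sporting goods → 7.75% → €5.64
Subtotal = €825.55; tax = €36.53; total due = €862.08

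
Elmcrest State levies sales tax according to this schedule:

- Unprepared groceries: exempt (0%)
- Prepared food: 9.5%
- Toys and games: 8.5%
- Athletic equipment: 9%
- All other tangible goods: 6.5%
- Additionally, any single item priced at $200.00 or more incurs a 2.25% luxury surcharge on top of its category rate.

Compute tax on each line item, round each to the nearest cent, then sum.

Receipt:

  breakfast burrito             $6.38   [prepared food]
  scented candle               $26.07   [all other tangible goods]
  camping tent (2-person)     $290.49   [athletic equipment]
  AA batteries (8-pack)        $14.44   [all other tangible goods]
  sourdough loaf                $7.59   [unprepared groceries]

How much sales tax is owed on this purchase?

Breakfast burrito $6.38: prepared food → 9.5% → $0.61
Scented candle $26.07: all other tangible goods → 6.5% → $1.69
Camping tent (2-person) $290.49: athletic equipment → 9% + 2.25% surcharge = 11.25% → $32.68
AA batteries (8-pack) $14.44: all other tangible goods → 6.5% → $0.94
Sourdough loaf $7.59: unprepared groceries → 0% → $0.00
Total tax = $0.61 + $1.69 + $32.68 + $0.94 = $35.92

$35.92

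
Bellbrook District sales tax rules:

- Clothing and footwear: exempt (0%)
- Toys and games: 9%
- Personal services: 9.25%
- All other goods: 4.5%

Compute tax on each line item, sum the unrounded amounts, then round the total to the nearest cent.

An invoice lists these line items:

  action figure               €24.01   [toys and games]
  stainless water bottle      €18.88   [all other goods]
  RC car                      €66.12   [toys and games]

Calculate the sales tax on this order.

€8.96

Action figure €24.01: toys and games → 9% → €2.1609
Stainless water bottle €18.88: all other goods → 4.5% → €0.8496
RC car €66.12: toys and games → 9% → €5.9508
Unrounded tax sum = €8.9613 → €8.96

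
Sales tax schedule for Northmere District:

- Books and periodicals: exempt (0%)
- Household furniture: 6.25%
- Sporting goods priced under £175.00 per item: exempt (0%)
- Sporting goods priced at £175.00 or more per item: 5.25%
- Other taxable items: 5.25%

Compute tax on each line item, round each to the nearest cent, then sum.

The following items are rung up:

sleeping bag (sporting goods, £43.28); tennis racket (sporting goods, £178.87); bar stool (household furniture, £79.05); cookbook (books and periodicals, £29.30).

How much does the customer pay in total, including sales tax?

£344.83

Sleeping bag £43.28: sporting goods, under £175.00 → 0% → £0.00
Tennis racket £178.87: sporting goods, £175.00 or more → 5.25% → £9.39
Bar stool £79.05: household furniture → 6.25% → £4.94
Cookbook £29.30: books and periodicals → 0% → £0.00
Subtotal = £330.50; tax = £14.33; total due = £344.83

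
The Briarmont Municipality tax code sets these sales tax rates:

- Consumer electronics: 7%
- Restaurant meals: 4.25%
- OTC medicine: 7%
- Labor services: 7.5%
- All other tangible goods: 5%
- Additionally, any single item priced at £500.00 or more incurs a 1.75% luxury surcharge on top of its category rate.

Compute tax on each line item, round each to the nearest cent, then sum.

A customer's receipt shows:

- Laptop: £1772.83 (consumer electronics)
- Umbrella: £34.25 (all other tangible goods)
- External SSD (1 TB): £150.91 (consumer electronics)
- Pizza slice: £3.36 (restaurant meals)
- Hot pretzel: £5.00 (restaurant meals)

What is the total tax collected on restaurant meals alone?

Pizza slice £3.36: restaurant meals → 4.25% → £0.14
Hot pretzel £5.00: restaurant meals → 4.25% → £0.21
Tax on restaurant meals = £0.14 + £0.21 = £0.35

£0.35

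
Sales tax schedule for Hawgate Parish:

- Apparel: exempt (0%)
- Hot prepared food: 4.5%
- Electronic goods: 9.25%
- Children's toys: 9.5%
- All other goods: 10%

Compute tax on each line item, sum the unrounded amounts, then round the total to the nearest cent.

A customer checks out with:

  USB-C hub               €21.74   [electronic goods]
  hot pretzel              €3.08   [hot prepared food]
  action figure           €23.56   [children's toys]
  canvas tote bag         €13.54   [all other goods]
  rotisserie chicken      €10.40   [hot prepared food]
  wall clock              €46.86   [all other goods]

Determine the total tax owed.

USB-C hub €21.74: electronic goods → 9.25% → €2.01095
Hot pretzel €3.08: hot prepared food → 4.5% → €0.1386
Action figure €23.56: children's toys → 9.5% → €2.2382
Canvas tote bag €13.54: all other goods → 10% → €1.354
Rotisserie chicken €10.40: hot prepared food → 4.5% → €0.468
Wall clock €46.86: all other goods → 10% → €4.686
Unrounded tax sum = €10.89575 → €10.90

€10.90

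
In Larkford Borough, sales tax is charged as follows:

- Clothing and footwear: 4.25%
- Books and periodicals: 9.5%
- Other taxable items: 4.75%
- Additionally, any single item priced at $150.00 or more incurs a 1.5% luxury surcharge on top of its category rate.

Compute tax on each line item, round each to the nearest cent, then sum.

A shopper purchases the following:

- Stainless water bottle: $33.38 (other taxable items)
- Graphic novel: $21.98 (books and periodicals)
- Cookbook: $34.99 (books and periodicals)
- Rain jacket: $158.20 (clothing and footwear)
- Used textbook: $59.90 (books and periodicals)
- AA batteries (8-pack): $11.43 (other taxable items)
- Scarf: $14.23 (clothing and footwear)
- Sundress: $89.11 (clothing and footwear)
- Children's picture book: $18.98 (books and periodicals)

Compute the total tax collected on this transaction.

$28.52

Stainless water bottle $33.38: other taxable items → 4.75% → $1.59
Graphic novel $21.98: books and periodicals → 9.5% → $2.09
Cookbook $34.99: books and periodicals → 9.5% → $3.32
Rain jacket $158.20: clothing and footwear → 4.25% + 1.5% surcharge = 5.75% → $9.10
Used textbook $59.90: books and periodicals → 9.5% → $5.69
AA batteries (8-pack) $11.43: other taxable items → 4.75% → $0.54
Scarf $14.23: clothing and footwear → 4.25% → $0.60
Sundress $89.11: clothing and footwear → 4.25% → $3.79
Children's picture book $18.98: books and periodicals → 9.5% → $1.80
Total tax = $1.59 + $2.09 + $3.32 + $9.10 + $5.69 + $0.54 + $0.60 + $3.79 + $1.80 = $28.52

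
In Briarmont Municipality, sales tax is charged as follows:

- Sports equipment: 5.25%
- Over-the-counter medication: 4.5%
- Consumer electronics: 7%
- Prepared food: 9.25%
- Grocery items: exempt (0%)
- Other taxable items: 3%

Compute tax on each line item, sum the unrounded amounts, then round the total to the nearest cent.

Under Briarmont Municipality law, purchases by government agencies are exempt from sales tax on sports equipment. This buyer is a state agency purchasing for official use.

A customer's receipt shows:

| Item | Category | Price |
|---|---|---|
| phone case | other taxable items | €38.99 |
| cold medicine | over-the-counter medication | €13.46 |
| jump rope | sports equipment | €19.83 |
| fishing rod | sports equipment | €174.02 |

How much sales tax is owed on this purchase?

Phone case €38.99: other taxable items → 3% → €1.1697
Cold medicine €13.46: over-the-counter medication → 4.5% → €0.6057
Jump rope €19.83: sports equipment, buyer-exempt → 0% → €0.00
Fishing rod €174.02: sports equipment, buyer-exempt → 0% → €0.00
Unrounded tax sum = €1.7754 → €1.78

€1.78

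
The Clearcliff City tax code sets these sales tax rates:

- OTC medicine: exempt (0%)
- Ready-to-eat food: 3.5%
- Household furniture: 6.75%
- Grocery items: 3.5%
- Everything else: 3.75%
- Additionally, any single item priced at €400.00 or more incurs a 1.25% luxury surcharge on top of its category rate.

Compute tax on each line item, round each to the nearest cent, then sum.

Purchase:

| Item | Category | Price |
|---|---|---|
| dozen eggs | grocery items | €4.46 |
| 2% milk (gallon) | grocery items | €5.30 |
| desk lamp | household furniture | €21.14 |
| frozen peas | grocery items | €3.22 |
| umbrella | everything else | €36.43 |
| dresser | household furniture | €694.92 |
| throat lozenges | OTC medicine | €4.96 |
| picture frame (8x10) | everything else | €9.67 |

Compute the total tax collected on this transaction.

€59.21

Dozen eggs €4.46: grocery items → 3.5% → €0.16
2% milk (gallon) €5.30: grocery items → 3.5% → €0.19
Desk lamp €21.14: household furniture → 6.75% → €1.43
Frozen peas €3.22: grocery items → 3.5% → €0.11
Umbrella €36.43: everything else → 3.75% → €1.37
Dresser €694.92: household furniture → 6.75% + 1.25% surcharge = 8% → €55.59
Throat lozenges €4.96: OTC medicine → 0% → €0.00
Picture frame (8x10) €9.67: everything else → 3.75% → €0.36
Total tax = €0.16 + €0.19 + €1.43 + €0.11 + €1.37 + €55.59 + €0.36 = €59.21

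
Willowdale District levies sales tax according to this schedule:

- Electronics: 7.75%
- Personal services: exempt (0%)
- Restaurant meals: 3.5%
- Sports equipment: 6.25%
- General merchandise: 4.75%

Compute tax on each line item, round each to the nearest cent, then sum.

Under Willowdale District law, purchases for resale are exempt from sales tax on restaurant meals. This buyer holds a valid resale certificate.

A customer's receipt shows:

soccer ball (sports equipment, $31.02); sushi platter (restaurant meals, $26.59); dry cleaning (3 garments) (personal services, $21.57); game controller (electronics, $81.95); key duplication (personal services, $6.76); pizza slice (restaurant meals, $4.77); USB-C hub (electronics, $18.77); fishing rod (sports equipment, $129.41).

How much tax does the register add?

$17.83

Soccer ball $31.02: sports equipment → 6.25% → $1.94
Sushi platter $26.59: restaurant meals, buyer-exempt → 0% → $0.00
Dry cleaning (3 garments) $21.57: personal services → 0% → $0.00
Game controller $81.95: electronics → 7.75% → $6.35
Key duplication $6.76: personal services → 0% → $0.00
Pizza slice $4.77: restaurant meals, buyer-exempt → 0% → $0.00
USB-C hub $18.77: electronics → 7.75% → $1.45
Fishing rod $129.41: sports equipment → 6.25% → $8.09
Total tax = $1.94 + $6.35 + $1.45 + $8.09 = $17.83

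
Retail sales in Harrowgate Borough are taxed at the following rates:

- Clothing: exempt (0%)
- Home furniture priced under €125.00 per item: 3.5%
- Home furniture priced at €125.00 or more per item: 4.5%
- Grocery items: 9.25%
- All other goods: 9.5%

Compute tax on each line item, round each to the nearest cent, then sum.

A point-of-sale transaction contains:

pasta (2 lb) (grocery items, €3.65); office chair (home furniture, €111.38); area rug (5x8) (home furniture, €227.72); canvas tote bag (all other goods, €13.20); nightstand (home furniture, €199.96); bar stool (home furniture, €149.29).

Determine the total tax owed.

Pasta (2 lb) €3.65: grocery items → 9.25% → €0.34
Office chair €111.38: home furniture, under €125.00 → 3.5% → €3.90
Area rug (5x8) €227.72: home furniture, €125.00 or more → 4.5% → €10.25
Canvas tote bag €13.20: all other goods → 9.5% → €1.25
Nightstand €199.96: home furniture, €125.00 or more → 4.5% → €9.00
Bar stool €149.29: home furniture, €125.00 or more → 4.5% → €6.72
Total tax = €0.34 + €3.90 + €10.25 + €1.25 + €9.00 + €6.72 = €31.46

€31.46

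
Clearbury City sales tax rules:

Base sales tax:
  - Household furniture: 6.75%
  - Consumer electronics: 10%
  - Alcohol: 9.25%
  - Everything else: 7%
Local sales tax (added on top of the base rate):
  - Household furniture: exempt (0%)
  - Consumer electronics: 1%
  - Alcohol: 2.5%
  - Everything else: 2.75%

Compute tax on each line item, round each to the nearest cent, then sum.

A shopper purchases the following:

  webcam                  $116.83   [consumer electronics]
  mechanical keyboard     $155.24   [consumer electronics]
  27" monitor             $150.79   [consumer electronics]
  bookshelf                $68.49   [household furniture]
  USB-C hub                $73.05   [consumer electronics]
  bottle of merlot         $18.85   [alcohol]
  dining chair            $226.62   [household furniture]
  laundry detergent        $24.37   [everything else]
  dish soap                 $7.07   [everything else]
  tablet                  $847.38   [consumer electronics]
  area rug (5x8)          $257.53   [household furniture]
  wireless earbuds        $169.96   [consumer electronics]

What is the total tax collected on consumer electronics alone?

$166.47

Webcam $116.83: consumer electronics → 10% + 1% local = 11% → $12.85
Mechanical keyboard $155.24: consumer electronics → 10% + 1% local = 11% → $17.08
27" monitor $150.79: consumer electronics → 10% + 1% local = 11% → $16.59
USB-C hub $73.05: consumer electronics → 10% + 1% local = 11% → $8.04
Tablet $847.38: consumer electronics → 10% + 1% local = 11% → $93.21
Wireless earbuds $169.96: consumer electronics → 10% + 1% local = 11% → $18.70
Tax on consumer electronics = $12.85 + $17.08 + $16.59 + $8.04 + $93.21 + $18.70 = $166.47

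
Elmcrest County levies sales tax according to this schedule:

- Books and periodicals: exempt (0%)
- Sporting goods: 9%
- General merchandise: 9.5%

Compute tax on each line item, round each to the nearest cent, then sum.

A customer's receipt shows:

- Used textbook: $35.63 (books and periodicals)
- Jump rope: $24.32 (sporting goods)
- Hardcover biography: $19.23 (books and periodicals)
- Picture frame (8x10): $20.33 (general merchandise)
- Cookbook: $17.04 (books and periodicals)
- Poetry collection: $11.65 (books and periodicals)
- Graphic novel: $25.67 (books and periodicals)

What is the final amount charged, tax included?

Used textbook $35.63: books and periodicals → 0% → $0.00
Jump rope $24.32: sporting goods → 9% → $2.19
Hardcover biography $19.23: books and periodicals → 0% → $0.00
Picture frame (8x10) $20.33: general merchandise → 9.5% → $1.93
Cookbook $17.04: books and periodicals → 0% → $0.00
Poetry collection $11.65: books and periodicals → 0% → $0.00
Graphic novel $25.67: books and periodicals → 0% → $0.00
Subtotal = $153.87; tax = $4.12; total due = $157.99

$157.99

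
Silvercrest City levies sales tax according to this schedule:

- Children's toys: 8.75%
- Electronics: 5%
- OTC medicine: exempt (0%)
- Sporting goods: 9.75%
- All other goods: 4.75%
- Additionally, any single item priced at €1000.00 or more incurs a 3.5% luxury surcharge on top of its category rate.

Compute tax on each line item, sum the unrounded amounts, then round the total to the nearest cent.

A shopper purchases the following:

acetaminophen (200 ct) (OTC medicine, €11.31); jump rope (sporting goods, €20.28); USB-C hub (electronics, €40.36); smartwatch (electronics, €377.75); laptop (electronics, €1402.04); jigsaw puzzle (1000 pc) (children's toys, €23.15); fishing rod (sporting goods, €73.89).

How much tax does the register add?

Acetaminophen (200 ct) €11.31: OTC medicine → 0% → €0.00
Jump rope €20.28: sporting goods → 9.75% → €1.9773
USB-C hub €40.36: electronics → 5% → €2.018
Smartwatch €377.75: electronics → 5% → €18.8875
Laptop €1402.04: electronics → 5% + 3.5% surcharge = 8.5% → €119.1734
Jigsaw puzzle (1000 pc) €23.15: children's toys → 8.75% → €2.025625
Fishing rod €73.89: sporting goods → 9.75% → €7.204275
Unrounded tax sum = €151.2861 → €151.29

€151.29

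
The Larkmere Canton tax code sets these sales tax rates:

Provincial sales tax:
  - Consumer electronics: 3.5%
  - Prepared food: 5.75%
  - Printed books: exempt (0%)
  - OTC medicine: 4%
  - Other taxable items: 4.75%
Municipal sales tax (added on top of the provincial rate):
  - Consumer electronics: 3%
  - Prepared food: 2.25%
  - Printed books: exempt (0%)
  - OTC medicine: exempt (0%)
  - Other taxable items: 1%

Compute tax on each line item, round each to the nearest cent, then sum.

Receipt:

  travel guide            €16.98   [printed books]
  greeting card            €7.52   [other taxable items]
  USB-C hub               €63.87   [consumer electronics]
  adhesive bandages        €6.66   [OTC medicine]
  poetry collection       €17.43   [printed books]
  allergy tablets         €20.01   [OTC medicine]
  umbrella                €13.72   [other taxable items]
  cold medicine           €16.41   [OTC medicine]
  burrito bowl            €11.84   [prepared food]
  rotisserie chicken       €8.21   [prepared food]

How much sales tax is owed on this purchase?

Travel guide €16.98: printed books → 0% + 0% municipal = 0% → €0.00
Greeting card €7.52: other taxable items → 4.75% + 1% municipal = 5.75% → €0.43
USB-C hub €63.87: consumer electronics → 3.5% + 3% municipal = 6.5% → €4.15
Adhesive bandages €6.66: OTC medicine → 4% + 0% municipal = 4% → €0.27
Poetry collection €17.43: printed books → 0% + 0% municipal = 0% → €0.00
Allergy tablets €20.01: OTC medicine → 4% + 0% municipal = 4% → €0.80
Umbrella €13.72: other taxable items → 4.75% + 1% municipal = 5.75% → €0.79
Cold medicine €16.41: OTC medicine → 4% + 0% municipal = 4% → €0.66
Burrito bowl €11.84: prepared food → 5.75% + 2.25% municipal = 8% → €0.95
Rotisserie chicken €8.21: prepared food → 5.75% + 2.25% municipal = 8% → €0.66
Total tax = €0.43 + €4.15 + €0.27 + €0.80 + €0.79 + €0.66 + €0.95 + €0.66 = €8.71

€8.71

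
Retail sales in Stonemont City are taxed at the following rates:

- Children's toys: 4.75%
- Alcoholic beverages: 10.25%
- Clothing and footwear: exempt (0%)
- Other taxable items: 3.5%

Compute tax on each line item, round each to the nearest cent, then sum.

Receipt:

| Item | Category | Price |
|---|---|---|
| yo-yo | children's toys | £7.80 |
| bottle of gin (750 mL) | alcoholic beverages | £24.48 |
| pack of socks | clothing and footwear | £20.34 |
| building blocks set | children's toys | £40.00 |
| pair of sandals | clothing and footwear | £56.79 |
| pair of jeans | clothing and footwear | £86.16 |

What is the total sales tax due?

£4.78

Yo-yo £7.80: children's toys → 4.75% → £0.37
Bottle of gin (750 mL) £24.48: alcoholic beverages → 10.25% → £2.51
Pack of socks £20.34: clothing and footwear → 0% → £0.00
Building blocks set £40.00: children's toys → 4.75% → £1.90
Pair of sandals £56.79: clothing and footwear → 0% → £0.00
Pair of jeans £86.16: clothing and footwear → 0% → £0.00
Total tax = £0.37 + £2.51 + £1.90 = £4.78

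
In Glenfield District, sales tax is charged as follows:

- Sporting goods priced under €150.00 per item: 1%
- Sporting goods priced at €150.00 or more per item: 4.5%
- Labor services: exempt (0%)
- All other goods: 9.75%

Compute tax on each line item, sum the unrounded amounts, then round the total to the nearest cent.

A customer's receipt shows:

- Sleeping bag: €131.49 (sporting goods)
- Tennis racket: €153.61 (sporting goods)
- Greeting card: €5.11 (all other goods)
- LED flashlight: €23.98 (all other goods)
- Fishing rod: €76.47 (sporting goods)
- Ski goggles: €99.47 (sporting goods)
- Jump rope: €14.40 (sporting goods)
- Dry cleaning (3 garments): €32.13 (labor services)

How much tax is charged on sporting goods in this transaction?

Sleeping bag €131.49: sporting goods, under €150.00 → 1% → €1.3149
Tennis racket €153.61: sporting goods, €150.00 or more → 4.5% → €6.91245
Fishing rod €76.47: sporting goods, under €150.00 → 1% → €0.7647
Ski goggles €99.47: sporting goods, under €150.00 → 1% → €0.9947
Jump rope €14.40: sporting goods, under €150.00 → 1% → €0.144
Tax on sporting goods: unrounded sum = €10.13075 → €10.13

€10.13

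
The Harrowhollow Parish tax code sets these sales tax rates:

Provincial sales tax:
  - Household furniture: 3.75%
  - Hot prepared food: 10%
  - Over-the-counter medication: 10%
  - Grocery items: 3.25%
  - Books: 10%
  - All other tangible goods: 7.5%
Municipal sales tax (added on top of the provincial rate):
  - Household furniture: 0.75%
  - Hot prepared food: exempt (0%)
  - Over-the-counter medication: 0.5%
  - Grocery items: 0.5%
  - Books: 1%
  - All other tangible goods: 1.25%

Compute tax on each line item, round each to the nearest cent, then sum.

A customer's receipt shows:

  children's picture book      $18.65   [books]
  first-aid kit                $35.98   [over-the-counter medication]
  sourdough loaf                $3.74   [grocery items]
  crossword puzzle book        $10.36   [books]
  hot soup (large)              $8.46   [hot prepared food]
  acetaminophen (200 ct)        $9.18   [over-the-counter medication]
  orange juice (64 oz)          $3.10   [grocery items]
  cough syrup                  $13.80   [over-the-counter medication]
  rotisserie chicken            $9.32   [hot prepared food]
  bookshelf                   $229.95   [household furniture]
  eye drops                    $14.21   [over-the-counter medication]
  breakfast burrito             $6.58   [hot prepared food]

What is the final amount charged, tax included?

Children's picture book $18.65: books → 10% + 1% municipal = 11% → $2.05
First-aid kit $35.98: over-the-counter medication → 10% + 0.5% municipal = 10.5% → $3.78
Sourdough loaf $3.74: grocery items → 3.25% + 0.5% municipal = 3.75% → $0.14
Crossword puzzle book $10.36: books → 10% + 1% municipal = 11% → $1.14
Hot soup (large) $8.46: hot prepared food → 10% + 0% municipal = 10% → $0.85
Acetaminophen (200 ct) $9.18: over-the-counter medication → 10% + 0.5% municipal = 10.5% → $0.96
Orange juice (64 oz) $3.10: grocery items → 3.25% + 0.5% municipal = 3.75% → $0.12
Cough syrup $13.80: over-the-counter medication → 10% + 0.5% municipal = 10.5% → $1.45
Rotisserie chicken $9.32: hot prepared food → 10% + 0% municipal = 10% → $0.93
Bookshelf $229.95: household furniture → 3.75% + 0.75% municipal = 4.5% → $10.35
Eye drops $14.21: over-the-counter medication → 10% + 0.5% municipal = 10.5% → $1.49
Breakfast burrito $6.58: hot prepared food → 10% + 0% municipal = 10% → $0.66
Subtotal = $363.33; tax = $23.92; total due = $387.25

$387.25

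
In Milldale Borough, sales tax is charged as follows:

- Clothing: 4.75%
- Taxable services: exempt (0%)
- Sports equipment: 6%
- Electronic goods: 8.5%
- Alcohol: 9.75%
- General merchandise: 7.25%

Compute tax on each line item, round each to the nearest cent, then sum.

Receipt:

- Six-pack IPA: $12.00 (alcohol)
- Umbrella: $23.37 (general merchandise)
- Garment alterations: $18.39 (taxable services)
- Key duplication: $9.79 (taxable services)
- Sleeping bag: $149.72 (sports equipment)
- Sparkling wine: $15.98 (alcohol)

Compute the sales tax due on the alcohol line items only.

Six-pack IPA $12.00: alcohol → 9.75% → $1.17
Sparkling wine $15.98: alcohol → 9.75% → $1.56
Tax on alcohol = $1.17 + $1.56 = $2.73

$2.73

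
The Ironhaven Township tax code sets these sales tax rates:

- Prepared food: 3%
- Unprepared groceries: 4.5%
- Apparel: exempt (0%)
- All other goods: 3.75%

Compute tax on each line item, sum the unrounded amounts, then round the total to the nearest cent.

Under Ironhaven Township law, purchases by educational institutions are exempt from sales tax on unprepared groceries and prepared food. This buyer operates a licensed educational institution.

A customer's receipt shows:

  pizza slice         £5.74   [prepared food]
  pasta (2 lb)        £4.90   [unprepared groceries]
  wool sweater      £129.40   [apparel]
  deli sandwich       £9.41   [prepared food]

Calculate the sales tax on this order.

Pizza slice £5.74: prepared food, buyer-exempt → 0% → £0.00
Pasta (2 lb) £4.90: unprepared groceries, buyer-exempt → 0% → £0.00
Wool sweater £129.40: apparel → 0% → £0.00
Deli sandwich £9.41: prepared food, buyer-exempt → 0% → £0.00
Unrounded tax sum = £0.00 → £0.00

£0.00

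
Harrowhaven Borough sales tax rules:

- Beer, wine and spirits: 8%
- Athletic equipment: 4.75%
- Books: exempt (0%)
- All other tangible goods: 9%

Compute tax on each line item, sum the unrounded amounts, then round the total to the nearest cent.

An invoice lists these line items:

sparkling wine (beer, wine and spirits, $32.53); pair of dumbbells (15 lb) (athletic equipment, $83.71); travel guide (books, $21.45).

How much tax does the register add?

$6.58

Sparkling wine $32.53: beer, wine and spirits → 8% → $2.6024
Pair of dumbbells (15 lb) $83.71: athletic equipment → 4.75% → $3.976225
Travel guide $21.45: books → 0% → $0.00
Unrounded tax sum = $6.578625 → $6.58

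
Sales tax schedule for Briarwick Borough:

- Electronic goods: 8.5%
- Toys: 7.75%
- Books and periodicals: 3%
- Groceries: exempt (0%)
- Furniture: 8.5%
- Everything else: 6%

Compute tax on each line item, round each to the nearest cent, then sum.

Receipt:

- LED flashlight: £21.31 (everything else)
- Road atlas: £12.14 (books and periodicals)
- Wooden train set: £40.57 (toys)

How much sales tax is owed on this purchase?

LED flashlight £21.31: everything else → 6% → £1.28
Road atlas £12.14: books and periodicals → 3% → £0.36
Wooden train set £40.57: toys → 7.75% → £3.14
Total tax = £1.28 + £0.36 + £3.14 = £4.78

£4.78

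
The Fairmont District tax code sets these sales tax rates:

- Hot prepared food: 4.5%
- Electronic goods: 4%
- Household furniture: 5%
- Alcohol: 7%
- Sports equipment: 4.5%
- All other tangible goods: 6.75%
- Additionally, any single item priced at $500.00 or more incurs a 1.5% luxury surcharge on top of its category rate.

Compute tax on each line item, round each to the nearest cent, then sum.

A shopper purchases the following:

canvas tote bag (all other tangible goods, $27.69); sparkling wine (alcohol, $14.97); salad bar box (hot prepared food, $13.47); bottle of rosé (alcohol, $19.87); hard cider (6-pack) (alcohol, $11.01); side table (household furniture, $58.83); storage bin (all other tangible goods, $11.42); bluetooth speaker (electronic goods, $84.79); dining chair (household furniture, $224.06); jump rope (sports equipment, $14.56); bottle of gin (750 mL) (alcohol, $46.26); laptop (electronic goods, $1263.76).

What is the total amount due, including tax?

$1888.09

Canvas tote bag $27.69: all other tangible goods → 6.75% → $1.87
Sparkling wine $14.97: alcohol → 7% → $1.05
Salad bar box $13.47: hot prepared food → 4.5% → $0.61
Bottle of rosé $19.87: alcohol → 7% → $1.39
Hard cider (6-pack) $11.01: alcohol → 7% → $0.77
Side table $58.83: household furniture → 5% → $2.94
Storage bin $11.42: all other tangible goods → 6.75% → $0.77
Bluetooth speaker $84.79: electronic goods → 4% → $3.39
Dining chair $224.06: household furniture → 5% → $11.20
Jump rope $14.56: sports equipment → 4.5% → $0.66
Bottle of gin (750 mL) $46.26: alcohol → 7% → $3.24
Laptop $1263.76: electronic goods → 4% + 1.5% surcharge = 5.5% → $69.51
Subtotal = $1790.69; tax = $97.40; total due = $1888.09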